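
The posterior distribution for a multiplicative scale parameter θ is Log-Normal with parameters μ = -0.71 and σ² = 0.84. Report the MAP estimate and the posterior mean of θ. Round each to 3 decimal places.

Mode = exp(μ − σ²) = exp(-1.55) = 0.212.
Mean = exp(μ + σ²/2) = exp(-0.290) = 0.748.
Right-skewed posterior ⇒ mode < mean.

θ_MAP = 0.212, E[θ|data] = 0.748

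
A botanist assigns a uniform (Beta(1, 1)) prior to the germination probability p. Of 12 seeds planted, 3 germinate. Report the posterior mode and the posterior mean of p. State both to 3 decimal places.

Posterior: Beta(1+3, 1+9) = Beta(4, 10).
Mode = (4−1)/(4+10−2) = 3/12 = 0.250.
With a flat prior the MAP equals the MLE, 3/12.
Mean = 4/(4+10) = 4/14 = 0.286.

p_MAP = 0.250, E[p|data] = 0.286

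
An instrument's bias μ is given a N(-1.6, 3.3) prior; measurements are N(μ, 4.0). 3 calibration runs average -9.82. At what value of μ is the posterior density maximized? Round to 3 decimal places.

-7.455

Posterior for μ is Normal. Precision-weighted mean: (1/3.3·-1.6 + 3/4.0·-9.82) / (1/3.3 + 3/4.0) = -7.455.
A Normal posterior is symmetric, so mode = mean.
This is the posterior mode — the MAP estimate.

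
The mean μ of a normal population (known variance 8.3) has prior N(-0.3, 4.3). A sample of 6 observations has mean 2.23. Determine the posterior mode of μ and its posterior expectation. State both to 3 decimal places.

Posterior for μ is Normal. Precision-weighted mean: (1/4.3·-0.3 + 6/8.3·2.23) / (1/4.3 + 6/8.3) = 1.614.
A Normal posterior is symmetric, so mode = mean.

MAP: 1.614. Posterior mean: 1.614.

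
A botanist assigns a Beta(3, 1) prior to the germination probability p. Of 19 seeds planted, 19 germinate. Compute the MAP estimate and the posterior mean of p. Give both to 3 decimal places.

Posterior: Beta(3+19, 1+0) = Beta(22, 1).
Since β = 1 ≤ 1 and α > 1, the Beta density is monotone increasing on [0,1]; the mode is at 1.
Mean = 22/(22+1) = 0.957.
Mode > mean: the posterior has a left tail.

MAP: 1.000. Posterior mean: 0.957.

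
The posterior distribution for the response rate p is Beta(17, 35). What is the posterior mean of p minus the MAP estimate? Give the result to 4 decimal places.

Mode = (17−1)/(17+35−2) = 16/50 = 0.3200.
Mean = 17/(17+35) = 17/52 = 0.3269.
Difference = 0.3269 − 0.3200 = 0.0069.

0.0069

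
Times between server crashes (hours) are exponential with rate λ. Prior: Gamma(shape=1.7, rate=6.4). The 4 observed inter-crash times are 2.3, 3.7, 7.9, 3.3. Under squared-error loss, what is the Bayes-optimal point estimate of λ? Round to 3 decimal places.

Σ times = 17.2. Posterior: Gamma(shape = 1.7+4 = 5.7, rate = 6.4+17.2 = 23.6).
Mode = (α−1)/β = 4.7/23.6 = 0.199.
Mean = α/β = 5.7/23.6 = 0.242.
Squared-error loss ⇒ the optimal estimator is the posterior mean.

0.242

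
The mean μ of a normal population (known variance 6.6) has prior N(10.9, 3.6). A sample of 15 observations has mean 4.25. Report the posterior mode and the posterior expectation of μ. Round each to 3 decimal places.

Posterior for μ is Normal. Precision-weighted mean: (1/3.6·10.9 + 15/6.6·4.25) / (1/3.6 + 15/6.6) = 4.974.
A Normal posterior is symmetric, so mode = mean.

MAP = 4.974, posterior mean = 4.974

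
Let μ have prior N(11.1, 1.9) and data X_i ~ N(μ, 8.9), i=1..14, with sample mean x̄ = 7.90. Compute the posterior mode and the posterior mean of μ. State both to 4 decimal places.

MAP = 8.7023; posterior mean = 8.7023

Posterior for μ is Normal. Precision-weighted mean: (1/1.9·11.1 + 14/8.9·7.90) / (1/1.9 + 14/8.9) = 8.7023.
A Normal posterior is symmetric, so mode = mean.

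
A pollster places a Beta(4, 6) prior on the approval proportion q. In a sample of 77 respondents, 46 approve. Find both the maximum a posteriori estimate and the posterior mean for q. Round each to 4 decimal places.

MAP = 0.5765; posterior mean = 0.5747

Posterior: Beta(4+46, 6+31) = Beta(50, 37).
Mode = (50−1)/(50+37−2) = 49/85 = 0.5765.
Mean = 50/(50+37) = 50/87 = 0.5747.
Mode > mean: the posterior has a left tail.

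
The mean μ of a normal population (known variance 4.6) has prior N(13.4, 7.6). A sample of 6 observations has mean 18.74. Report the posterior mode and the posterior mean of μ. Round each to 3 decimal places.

posterior mode = 18.251, posterior mean = 18.251

Posterior for μ is Normal. Precision-weighted mean: (1/7.6·13.4 + 6/4.6·18.74) / (1/7.6 + 6/4.6) = 18.251.
A Normal posterior is symmetric, so mode = mean.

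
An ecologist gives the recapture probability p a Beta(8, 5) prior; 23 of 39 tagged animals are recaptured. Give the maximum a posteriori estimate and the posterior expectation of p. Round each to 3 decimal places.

Posterior: Beta(8+23, 5+16) = Beta(31, 21).
Mode = (31−1)/(31+21−2) = 30/50 = 0.600.
Mean = 31/(31+21) = 31/52 = 0.596.

maximum a posteriori estimate = 0.600, posterior expectation = 0.596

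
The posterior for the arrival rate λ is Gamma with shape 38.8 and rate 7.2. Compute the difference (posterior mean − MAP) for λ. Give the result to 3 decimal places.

0.139

Mode = (α−1)/β = 37.8/7.2 = 5.250.
Mean = α/β = 38.8/7.2 = 5.389.
Difference = 5.389 − 5.250 = 0.139.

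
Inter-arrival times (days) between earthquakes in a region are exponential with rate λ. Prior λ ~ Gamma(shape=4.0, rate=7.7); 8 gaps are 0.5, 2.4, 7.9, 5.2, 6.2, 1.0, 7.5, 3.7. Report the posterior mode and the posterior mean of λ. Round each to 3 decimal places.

Σ times = 34.4. Posterior: Gamma(shape = 4.0+8 = 12.0, rate = 7.7+34.4 = 42.1).
Mode = (α−1)/β = 11.0/42.1 = 0.261.
Mean = α/β = 12.0/42.1 = 0.285.
The posterior is right-skewed, so the mean exceeds the mode.

λ_MAP = 0.261, E[λ|data] = 0.285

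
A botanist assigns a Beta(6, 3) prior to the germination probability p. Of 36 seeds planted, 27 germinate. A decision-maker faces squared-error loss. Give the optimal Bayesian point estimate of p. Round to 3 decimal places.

Posterior: Beta(6+27, 3+9) = Beta(33, 12).
Mode = (33−1)/(33+12−2) = 32/43 = 0.744.
Mean = 33/(33+12) = 33/45 = 0.733.
Squared-error loss ⇒ the optimal estimator is the posterior mean.

0.733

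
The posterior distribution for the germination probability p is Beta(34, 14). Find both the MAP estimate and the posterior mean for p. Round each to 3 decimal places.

Mode = (34−1)/(34+14−2) = 33/46 = 0.717.
Mean = 34/(34+14) = 34/48 = 0.708.
Left-skewed posterior ⇒ mean < mode.

MAP = 0.717; posterior mean = 0.708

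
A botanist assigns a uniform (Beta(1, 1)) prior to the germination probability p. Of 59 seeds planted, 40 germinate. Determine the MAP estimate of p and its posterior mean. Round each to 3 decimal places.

MAP = 0.678, posterior mean = 0.672

Posterior: Beta(1+40, 1+19) = Beta(41, 20).
Mode = (41−1)/(41+20−2) = 40/59 = 0.678.
With a flat prior the MAP equals the MLE, 40/59.
Mean = 41/(41+20) = 41/61 = 0.672.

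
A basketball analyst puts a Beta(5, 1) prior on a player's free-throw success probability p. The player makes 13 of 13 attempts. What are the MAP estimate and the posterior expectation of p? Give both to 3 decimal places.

Posterior: Beta(5+13, 1+0) = Beta(18, 1).
Since β = 1 ≤ 1 and α > 1, the Beta density is monotone increasing on [0,1]; the mode is at 1.
Mean = 18/(18+1) = 0.947.
Left-skewed posterior ⇒ mean < mode.

MAP = 1.000; posterior mean = 0.947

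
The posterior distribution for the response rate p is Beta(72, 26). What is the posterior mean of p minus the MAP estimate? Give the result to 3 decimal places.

-0.005

Mode = (72−1)/(72+26−2) = 71/96 = 0.740.
Mean = 72/(72+26) = 72/98 = 0.735.
Difference = 0.735 − 0.740 = -0.005.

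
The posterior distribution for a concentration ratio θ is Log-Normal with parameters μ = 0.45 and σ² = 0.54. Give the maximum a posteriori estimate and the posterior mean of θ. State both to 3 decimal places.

Mode = exp(μ − σ²) = exp(-0.09) = 0.914.
Mean = exp(μ + σ²/2) = exp(0.720) = 2.054.

maximum a posteriori estimate = 0.914, posterior mean = 2.054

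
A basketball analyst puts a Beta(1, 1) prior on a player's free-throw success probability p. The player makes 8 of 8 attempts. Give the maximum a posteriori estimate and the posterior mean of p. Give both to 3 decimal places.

Posterior: Beta(1+8, 1+0) = Beta(9, 1).
Since β = 1 ≤ 1 and α > 1, the Beta density is monotone increasing on [0,1]; the mode is at 1.
Mean = 9/(9+1) = 0.900.

MAP = 1.000; posterior mean = 0.900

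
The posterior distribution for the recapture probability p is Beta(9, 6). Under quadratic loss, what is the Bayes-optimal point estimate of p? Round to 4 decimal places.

0.6000

Mode = (9−1)/(9+6−2) = 8/13 = 0.6154.
Mean = 9/(9+6) = 9/15 = 0.6000.
Quadratic loss ⇒ the optimal estimator is the posterior mean.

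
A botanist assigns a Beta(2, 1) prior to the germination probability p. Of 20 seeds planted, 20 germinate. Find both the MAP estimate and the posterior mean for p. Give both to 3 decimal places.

MAP = 1.000, posterior mean = 0.957

Posterior: Beta(2+20, 1+0) = Beta(22, 1).
Since β = 1 ≤ 1 and α > 1, the Beta density is monotone increasing on [0,1]; the mode is at 1.
Mean = 22/(22+1) = 0.957.
The mean is pulled below the mode by the posterior's left skew.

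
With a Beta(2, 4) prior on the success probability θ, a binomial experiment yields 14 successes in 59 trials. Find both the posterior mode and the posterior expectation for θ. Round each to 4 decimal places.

MAP = 0.2381; posterior mean = 0.2462

Posterior: Beta(2+14, 4+45) = Beta(16, 49).
Mode = (16−1)/(16+49−2) = 15/63 = 0.2381.
Mean = 16/(16+49) = 16/65 = 0.2462.
Right-skewed posterior ⇒ mode < mean.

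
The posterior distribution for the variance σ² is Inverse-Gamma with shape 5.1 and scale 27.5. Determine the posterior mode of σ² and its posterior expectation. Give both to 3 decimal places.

posterior mode = 4.508, posterior expectation = 6.707

Mode = β/(α+1) = 27.5/6.1 = 4.508.
Mean = β/(α−1) = 27.5/4.1 = 6.707.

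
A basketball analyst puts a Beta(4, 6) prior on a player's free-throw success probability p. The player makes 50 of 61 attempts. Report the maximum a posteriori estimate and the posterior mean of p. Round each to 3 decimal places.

MAP = 0.768, posterior mean = 0.761

Posterior: Beta(4+50, 6+11) = Beta(54, 17).
Mode = (54−1)/(54+17−2) = 53/69 = 0.768.
Mean = 54/(54+17) = 54/71 = 0.761.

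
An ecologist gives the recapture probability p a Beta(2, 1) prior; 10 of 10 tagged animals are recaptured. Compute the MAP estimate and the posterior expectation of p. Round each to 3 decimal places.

MAP estimate = 1.000, posterior expectation = 0.923

Posterior: Beta(2+10, 1+0) = Beta(12, 1).
Since β = 1 ≤ 1 and α > 1, the Beta density is monotone increasing on [0,1]; the mode is at 1.
Mean = 12/(12+1) = 0.923.
Mode > mean: the posterior has a left tail.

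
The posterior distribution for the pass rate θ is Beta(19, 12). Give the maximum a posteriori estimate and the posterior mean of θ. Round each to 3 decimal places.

θ_MAP = 0.621, E[θ|data] = 0.613

Mode = (19−1)/(19+12−2) = 18/29 = 0.621.
Mean = 19/(19+12) = 19/31 = 0.613.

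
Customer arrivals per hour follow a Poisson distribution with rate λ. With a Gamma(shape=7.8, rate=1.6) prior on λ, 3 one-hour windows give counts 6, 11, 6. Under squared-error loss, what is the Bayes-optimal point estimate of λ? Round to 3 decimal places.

Σ counts = 23. Posterior: Gamma(shape = 7.8+23 = 30.8, rate = 1.6+3 = 4.6).
Mode = (α−1)/β = 29.8/4.6 = 6.478.
Mean = α/β = 30.8/4.6 = 6.696.
Squared-error loss ⇒ the optimal estimator is the posterior mean.

6.696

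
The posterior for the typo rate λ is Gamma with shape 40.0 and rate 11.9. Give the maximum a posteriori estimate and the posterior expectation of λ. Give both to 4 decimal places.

MAP: 3.2773. Posterior mean: 3.3613.

Mode = (α−1)/β = 39.0/11.9 = 3.2773.
Mean = α/β = 40.0/11.9 = 3.3613.
Mean > mode: the posterior has a right tail.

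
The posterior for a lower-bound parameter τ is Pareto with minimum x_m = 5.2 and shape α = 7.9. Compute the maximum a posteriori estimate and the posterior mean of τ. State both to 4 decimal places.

τ_MAP = 5.2000, E[τ|data] = 5.9536

The Pareto density is strictly decreasing on [x_m, ∞), so the mode is x_m = 5.2000.
Mean = α·x_m/(α−1) = 7.9·5.2/6.9 = 5.9536.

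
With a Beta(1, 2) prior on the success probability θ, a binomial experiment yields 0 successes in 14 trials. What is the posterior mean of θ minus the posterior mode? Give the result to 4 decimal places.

0.0588

Posterior: Beta(1+0, 2+14) = Beta(1, 16).
Since α = 1 ≤ 1 and β > 1, the Beta density is monotone decreasing on [0,1]; the mode is at 0.
Mean = 1/(1+16) = 0.0588.
Difference = 0.0588 − 0.0000 = 0.0588.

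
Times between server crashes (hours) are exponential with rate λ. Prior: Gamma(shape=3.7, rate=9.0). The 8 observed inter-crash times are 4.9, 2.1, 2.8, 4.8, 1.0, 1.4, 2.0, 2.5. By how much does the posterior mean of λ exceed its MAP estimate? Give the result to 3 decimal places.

Σ times = 21.5. Posterior: Gamma(shape = 3.7+8 = 11.7, rate = 9.0+21.5 = 30.5).
Mode = (α−1)/β = 10.7/30.5 = 0.351.
Mean = α/β = 11.7/30.5 = 0.384.
Difference = 0.384 − 0.351 = 0.033.
Right-skewed posterior ⇒ mode < mean.

0.033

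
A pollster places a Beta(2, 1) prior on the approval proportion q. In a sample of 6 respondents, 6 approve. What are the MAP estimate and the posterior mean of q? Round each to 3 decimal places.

MAP = 1.000, posterior mean = 0.889

Posterior: Beta(2+6, 1+0) = Beta(8, 1).
Since β = 1 ≤ 1 and α > 1, the Beta density is monotone increasing on [0,1]; the mode is at 1.
Mean = 8/(8+1) = 0.889.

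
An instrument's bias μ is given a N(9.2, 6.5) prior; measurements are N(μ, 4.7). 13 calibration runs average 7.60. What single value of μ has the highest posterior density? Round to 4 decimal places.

Posterior for μ is Normal. Precision-weighted mean: (1/6.5·9.2 + 13/4.7·7.60) / (1/6.5 + 13/4.7) = 7.6843.
A Normal posterior is symmetric, so mode = mean.
This is the posterior mode — the MAP estimate.

7.6843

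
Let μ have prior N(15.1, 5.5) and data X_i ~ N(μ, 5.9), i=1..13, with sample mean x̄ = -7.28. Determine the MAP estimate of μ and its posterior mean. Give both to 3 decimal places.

MAP = -5.574; posterior mean = -5.574

Posterior for μ is Normal. Precision-weighted mean: (1/5.5·15.1 + 13/5.9·-7.28) / (1/5.5 + 13/5.9) = -5.574.
A Normal posterior is symmetric, so mode = mean.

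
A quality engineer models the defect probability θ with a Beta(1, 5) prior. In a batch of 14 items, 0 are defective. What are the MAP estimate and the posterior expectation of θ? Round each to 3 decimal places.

MAP: 0.000. Posterior mean: 0.050.

Posterior: Beta(1+0, 5+14) = Beta(1, 19).
Since α = 1 ≤ 1 and β > 1, the Beta density is monotone decreasing on [0,1]; the mode is at 0.
Mean = 1/(1+19) = 0.050.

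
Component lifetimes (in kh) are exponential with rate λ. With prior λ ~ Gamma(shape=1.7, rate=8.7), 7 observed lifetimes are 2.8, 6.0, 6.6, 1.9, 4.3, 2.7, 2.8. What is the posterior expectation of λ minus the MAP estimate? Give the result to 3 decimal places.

Σ times = 27.1. Posterior: Gamma(shape = 1.7+7 = 8.7, rate = 8.7+27.1 = 35.8).
Mode = (α−1)/β = 7.7/35.8 = 0.215.
Mean = α/β = 8.7/35.8 = 0.243.
Difference = 0.243 − 0.215 = 0.028.

0.028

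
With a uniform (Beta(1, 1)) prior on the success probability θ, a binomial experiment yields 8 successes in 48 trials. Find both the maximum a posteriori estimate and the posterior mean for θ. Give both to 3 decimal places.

Posterior: Beta(1+8, 1+40) = Beta(9, 41).
Mode = (9−1)/(9+41−2) = 8/48 = 0.167.
Mean = 9/(9+41) = 9/50 = 0.180.
Right-skewed posterior ⇒ mode < mean.

MAP = 0.167; posterior mean = 0.180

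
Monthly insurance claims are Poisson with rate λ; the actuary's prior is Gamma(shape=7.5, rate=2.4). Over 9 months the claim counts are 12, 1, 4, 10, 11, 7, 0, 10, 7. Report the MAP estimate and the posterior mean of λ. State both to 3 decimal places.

Σ counts = 62. Posterior: Gamma(shape = 7.5+62 = 69.5, rate = 2.4+9 = 11.4).
Mode = (α−1)/β = 68.5/11.4 = 6.009.
Mean = α/β = 69.5/11.4 = 6.096.

MAP = 6.009; posterior mean = 6.096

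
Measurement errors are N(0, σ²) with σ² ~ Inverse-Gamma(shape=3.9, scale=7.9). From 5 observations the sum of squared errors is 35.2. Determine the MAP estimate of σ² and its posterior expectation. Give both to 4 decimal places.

MAP: 3.4459. Posterior mean: 4.7222.

Posterior: Inverse-Gamma(shape = 3.9+5/2 = 6.4, scale = 7.9+35.2/2 = 25.5).
Mode = β/(α+1) = 25.5/7.4 = 3.4459.
Mean = β/(α−1) = 25.5/5.4 = 4.7222.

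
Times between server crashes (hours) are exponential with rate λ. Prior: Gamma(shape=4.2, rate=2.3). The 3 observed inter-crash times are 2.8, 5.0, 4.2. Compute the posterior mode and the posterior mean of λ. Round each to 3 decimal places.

Σ times = 12.0. Posterior: Gamma(shape = 4.2+3 = 7.2, rate = 2.3+12.0 = 14.3).
Mode = (α−1)/β = 6.2/14.3 = 0.434.
Mean = α/β = 7.2/14.3 = 0.503.
The mean is pulled above the mode by the posterior's right skew.

MAP = 0.434; posterior mean = 0.503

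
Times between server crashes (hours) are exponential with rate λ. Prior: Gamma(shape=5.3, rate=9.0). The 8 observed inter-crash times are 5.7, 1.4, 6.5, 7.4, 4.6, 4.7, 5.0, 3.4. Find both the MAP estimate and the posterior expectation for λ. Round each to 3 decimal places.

MAP = 0.258; posterior mean = 0.279

Σ times = 38.7. Posterior: Gamma(shape = 5.3+8 = 13.3, rate = 9.0+38.7 = 47.7).
Mode = (α−1)/β = 12.3/47.7 = 0.258.
Mean = α/β = 13.3/47.7 = 0.279.
Right-skewed posterior ⇒ mode < mean.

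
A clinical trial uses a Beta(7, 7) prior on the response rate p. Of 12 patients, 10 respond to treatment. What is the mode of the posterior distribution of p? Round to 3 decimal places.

Posterior: Beta(7+10, 7+2) = Beta(17, 9).
Mode = (17−1)/(17+9−2) = 16/24 = 0.667.
Mean = 17/(17+9) = 17/26 = 0.654.
This is the posterior mode — the MAP estimate.

0.667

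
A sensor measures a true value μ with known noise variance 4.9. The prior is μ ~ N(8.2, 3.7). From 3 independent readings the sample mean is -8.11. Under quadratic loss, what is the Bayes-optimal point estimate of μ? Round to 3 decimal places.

Posterior for μ is Normal. Precision-weighted mean: (1/3.7·8.2 + 3/4.9·-8.11) / (1/3.7 + 3/4.9) = -3.115.
A Normal posterior is symmetric, so mode = mean.
Quadratic loss ⇒ the optimal estimator is the posterior mean.

-3.115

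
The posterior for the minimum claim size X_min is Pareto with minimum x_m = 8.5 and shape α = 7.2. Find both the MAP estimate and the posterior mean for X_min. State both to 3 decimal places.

MAP = 8.500; posterior mean = 9.871

The Pareto density is strictly decreasing on [x_m, ∞), so the mode is x_m = 8.500.
Mean = α·x_m/(α−1) = 7.2·8.5/6.2 = 9.871.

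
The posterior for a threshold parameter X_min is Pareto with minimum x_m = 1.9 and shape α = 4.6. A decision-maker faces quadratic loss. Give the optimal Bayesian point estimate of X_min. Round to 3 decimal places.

2.428

The Pareto density is strictly decreasing on [x_m, ∞), so the mode is x_m = 1.900.
Mean = α·x_m/(α−1) = 4.6·1.9/3.6 = 2.428.
Quadratic loss ⇒ the optimal estimator is the posterior mean.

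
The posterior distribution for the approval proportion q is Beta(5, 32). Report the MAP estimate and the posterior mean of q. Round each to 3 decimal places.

Mode = (5−1)/(5+32−2) = 4/35 = 0.114.
Mean = 5/(5+32) = 5/37 = 0.135.
The mean is pulled above the mode by the posterior's right skew.

q_MAP = 0.114, E[q|data] = 0.135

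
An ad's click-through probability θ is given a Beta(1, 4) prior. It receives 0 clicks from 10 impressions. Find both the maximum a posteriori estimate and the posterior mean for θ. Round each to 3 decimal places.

MAP: 0.000. Posterior mean: 0.067.

Posterior: Beta(1+0, 4+10) = Beta(1, 14).
Since α = 1 ≤ 1 and β > 1, the Beta density is monotone decreasing on [0,1]; the mode is at 0.
Mean = 1/(1+14) = 0.067.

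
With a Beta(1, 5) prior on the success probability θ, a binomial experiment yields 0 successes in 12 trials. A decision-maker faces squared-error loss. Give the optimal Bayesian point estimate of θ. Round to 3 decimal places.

Posterior: Beta(1+0, 5+12) = Beta(1, 17).
Since α = 1 ≤ 1 and β > 1, the Beta density is monotone decreasing on [0,1]; the mode is at 0.
Mean = 1/(1+17) = 0.056.
Squared-error loss ⇒ the optimal estimator is the posterior mean.

0.056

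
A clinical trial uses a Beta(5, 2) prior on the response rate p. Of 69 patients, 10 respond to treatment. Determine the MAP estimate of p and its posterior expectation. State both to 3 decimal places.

Posterior: Beta(5+10, 2+59) = Beta(15, 61).
Mode = (15−1)/(15+61−2) = 14/74 = 0.189.
Mean = 15/(15+61) = 15/76 = 0.197.

MAP: 0.189. Posterior mean: 0.197.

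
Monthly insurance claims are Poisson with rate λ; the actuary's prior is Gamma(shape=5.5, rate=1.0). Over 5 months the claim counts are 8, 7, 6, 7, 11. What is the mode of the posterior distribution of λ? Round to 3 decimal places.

7.250

Σ counts = 39. Posterior: Gamma(shape = 5.5+39 = 44.5, rate = 1.0+5 = 6.0).
Mode = (α−1)/β = 43.5/6.0 = 7.250.
Mean = α/β = 44.5/6.0 = 7.417.
This is the posterior mode — the MAP estimate.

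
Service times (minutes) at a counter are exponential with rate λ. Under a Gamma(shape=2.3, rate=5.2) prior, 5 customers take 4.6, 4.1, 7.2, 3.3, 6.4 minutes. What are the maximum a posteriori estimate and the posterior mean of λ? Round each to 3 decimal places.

Σ times = 25.6. Posterior: Gamma(shape = 2.3+5 = 7.3, rate = 5.2+25.6 = 30.8).
Mode = (α−1)/β = 6.3/30.8 = 0.205.
Mean = α/β = 7.3/30.8 = 0.237.
The posterior is right-skewed, so the mean exceeds the mode.

MAP: 0.205. Posterior mean: 0.237.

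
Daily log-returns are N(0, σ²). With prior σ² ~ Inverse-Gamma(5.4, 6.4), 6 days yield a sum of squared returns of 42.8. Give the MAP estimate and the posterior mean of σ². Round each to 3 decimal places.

MAP estimate = 2.957, posterior mean = 3.757

Posterior: Inverse-Gamma(shape = 5.4+6/2 = 8.4, scale = 6.4+42.8/2 = 27.8).
Mode = β/(α+1) = 27.8/9.4 = 2.957.
Mean = β/(α−1) = 27.8/7.4 = 3.757.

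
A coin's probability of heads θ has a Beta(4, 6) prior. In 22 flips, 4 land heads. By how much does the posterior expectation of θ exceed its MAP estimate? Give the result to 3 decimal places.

0.017

Posterior: Beta(4+4, 6+18) = Beta(8, 24).
Mode = (8−1)/(8+24−2) = 7/30 = 0.233.
Mean = 8/(8+24) = 8/32 = 0.250.
Difference = 0.250 − 0.233 = 0.017.
The mean is pulled above the mode by the posterior's right skew.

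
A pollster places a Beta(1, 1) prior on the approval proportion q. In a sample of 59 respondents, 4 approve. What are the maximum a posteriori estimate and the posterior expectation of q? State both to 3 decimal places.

Posterior: Beta(1+4, 1+55) = Beta(5, 56).
Mode = (5−1)/(5+56−2) = 4/59 = 0.068.
With a flat prior the MAP equals the MLE, 4/59.
Mean = 5/(5+56) = 5/61 = 0.082.
The mean is pulled above the mode by the posterior's right skew.

MAP = 0.068; posterior mean = 0.082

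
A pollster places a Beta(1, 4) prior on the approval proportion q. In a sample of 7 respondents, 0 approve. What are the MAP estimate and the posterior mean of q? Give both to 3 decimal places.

Posterior: Beta(1+0, 4+7) = Beta(1, 11).
Since α = 1 ≤ 1 and β > 1, the Beta density is monotone decreasing on [0,1]; the mode is at 0.
Mean = 1/(1+11) = 0.083.
The mean is pulled above the mode by the posterior's right skew.

MAP: 0.000. Posterior mean: 0.083.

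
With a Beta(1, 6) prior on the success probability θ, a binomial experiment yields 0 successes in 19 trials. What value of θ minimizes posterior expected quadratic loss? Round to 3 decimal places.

Posterior: Beta(1+0, 6+19) = Beta(1, 25).
Since α = 1 ≤ 1 and β > 1, the Beta density is monotone decreasing on [0,1]; the mode is at 0.
Mean = 1/(1+25) = 0.038.
Quadratic loss ⇒ the optimal estimator is the posterior mean.

0.038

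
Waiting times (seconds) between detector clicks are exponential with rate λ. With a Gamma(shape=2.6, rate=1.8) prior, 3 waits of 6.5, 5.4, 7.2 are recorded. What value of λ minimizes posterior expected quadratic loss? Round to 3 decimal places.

Σ times = 19.1. Posterior: Gamma(shape = 2.6+3 = 5.6, rate = 1.8+19.1 = 20.9).
Mode = (α−1)/β = 4.6/20.9 = 0.220.
Mean = α/β = 5.6/20.9 = 0.268.
Quadratic loss ⇒ the optimal estimator is the posterior mean.

0.268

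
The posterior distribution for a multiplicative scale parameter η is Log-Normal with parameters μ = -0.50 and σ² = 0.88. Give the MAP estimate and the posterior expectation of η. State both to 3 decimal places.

MAP estimate = 0.252, posterior expectation = 0.942

Mode = exp(μ − σ²) = exp(-1.38) = 0.252.
Mean = exp(μ + σ²/2) = exp(-0.060) = 0.942.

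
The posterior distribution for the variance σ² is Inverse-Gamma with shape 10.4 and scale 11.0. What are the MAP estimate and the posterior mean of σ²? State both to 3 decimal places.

MAP: 0.965. Posterior mean: 1.170.

Mode = β/(α+1) = 11.0/11.4 = 0.965.
Mean = β/(α−1) = 11.0/9.4 = 1.170.
The mean is pulled above the mode by the posterior's right skew.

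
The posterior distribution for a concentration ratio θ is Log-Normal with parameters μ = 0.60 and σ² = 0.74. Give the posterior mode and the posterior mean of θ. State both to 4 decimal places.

Mode = exp(μ − σ²) = exp(-0.14) = 0.8694.
Mean = exp(μ + σ²/2) = exp(0.970) = 2.6379.

MAP = 0.8694; posterior mean = 2.6379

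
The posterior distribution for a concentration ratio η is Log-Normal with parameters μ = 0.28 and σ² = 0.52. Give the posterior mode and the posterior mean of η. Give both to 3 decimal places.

posterior mode = 0.787, posterior mean = 1.716

Mode = exp(μ − σ²) = exp(-0.24) = 0.787.
Mean = exp(μ + σ²/2) = exp(0.540) = 1.716.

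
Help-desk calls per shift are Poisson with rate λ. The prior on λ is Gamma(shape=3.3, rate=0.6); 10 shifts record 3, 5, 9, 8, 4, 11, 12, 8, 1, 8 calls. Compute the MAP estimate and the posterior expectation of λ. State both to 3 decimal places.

Σ counts = 69. Posterior: Gamma(shape = 3.3+69 = 72.3, rate = 0.6+10 = 10.6).
Mode = (α−1)/β = 71.3/10.6 = 6.726.
Mean = α/β = 72.3/10.6 = 6.821.

MAP = 6.726; posterior mean = 6.821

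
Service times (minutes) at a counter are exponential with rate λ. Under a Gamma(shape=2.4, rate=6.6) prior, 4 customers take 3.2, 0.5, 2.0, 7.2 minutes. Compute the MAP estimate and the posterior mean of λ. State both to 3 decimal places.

Σ times = 12.9. Posterior: Gamma(shape = 2.4+4 = 6.4, rate = 6.6+12.9 = 19.5).
Mode = (α−1)/β = 5.4/19.5 = 0.277.
Mean = α/β = 6.4/19.5 = 0.328.

λ_MAP = 0.277, E[λ|data] = 0.328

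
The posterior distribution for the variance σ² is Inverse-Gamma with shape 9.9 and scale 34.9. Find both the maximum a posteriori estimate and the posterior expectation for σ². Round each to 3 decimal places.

Mode = β/(α+1) = 34.9/10.9 = 3.202.
Mean = β/(α−1) = 34.9/8.9 = 3.921.

MAP: 3.202. Posterior mean: 3.921.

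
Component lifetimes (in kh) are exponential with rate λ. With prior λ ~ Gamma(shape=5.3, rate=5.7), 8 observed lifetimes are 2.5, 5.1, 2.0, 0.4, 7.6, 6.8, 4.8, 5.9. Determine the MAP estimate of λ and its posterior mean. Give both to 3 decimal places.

Σ times = 35.1. Posterior: Gamma(shape = 5.3+8 = 13.3, rate = 5.7+35.1 = 40.8).
Mode = (α−1)/β = 12.3/40.8 = 0.301.
Mean = α/β = 13.3/40.8 = 0.326.
Right-skewed posterior ⇒ mode < mean.

MAP estimate = 0.301, posterior mean = 0.326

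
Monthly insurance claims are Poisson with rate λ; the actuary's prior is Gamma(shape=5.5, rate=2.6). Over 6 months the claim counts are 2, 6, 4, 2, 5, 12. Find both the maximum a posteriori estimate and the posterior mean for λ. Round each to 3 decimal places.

MAP = 4.128; posterior mean = 4.244

Σ counts = 31. Posterior: Gamma(shape = 5.5+31 = 36.5, rate = 2.6+6 = 8.6).
Mode = (α−1)/β = 35.5/8.6 = 4.128.
Mean = α/β = 36.5/8.6 = 4.244.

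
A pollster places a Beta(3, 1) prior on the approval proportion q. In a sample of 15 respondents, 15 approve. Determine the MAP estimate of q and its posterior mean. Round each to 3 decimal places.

MAP estimate = 1.000, posterior mean = 0.947

Posterior: Beta(3+15, 1+0) = Beta(18, 1).
Since β = 1 ≤ 1 and α > 1, the Beta density is monotone increasing on [0,1]; the mode is at 1.
Mean = 18/(18+1) = 0.947.
The mean is pulled below the mode by the posterior's left skew.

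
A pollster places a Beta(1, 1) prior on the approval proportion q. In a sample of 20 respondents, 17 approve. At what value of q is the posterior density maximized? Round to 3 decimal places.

0.850

Posterior: Beta(1+17, 1+3) = Beta(18, 4).
Mode = (18−1)/(18+4−2) = 17/20 = 0.850.
With a flat prior the MAP equals the MLE, 17/20.
Mean = 18/(18+4) = 18/22 = 0.818.
This is the posterior mode — the MAP estimate.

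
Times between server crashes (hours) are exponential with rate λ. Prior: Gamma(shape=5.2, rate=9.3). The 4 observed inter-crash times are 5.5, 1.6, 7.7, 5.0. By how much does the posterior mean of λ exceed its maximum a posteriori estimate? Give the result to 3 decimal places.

Σ times = 19.8. Posterior: Gamma(shape = 5.2+4 = 9.2, rate = 9.3+19.8 = 29.1).
Mode = (α−1)/β = 8.2/29.1 = 0.282.
Mean = α/β = 9.2/29.1 = 0.316.
Difference = 0.316 − 0.282 = 0.034.

0.034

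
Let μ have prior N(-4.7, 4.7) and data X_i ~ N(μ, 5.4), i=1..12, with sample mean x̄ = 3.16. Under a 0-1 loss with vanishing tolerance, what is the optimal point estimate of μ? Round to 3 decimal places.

2.473

Posterior for μ is Normal. Precision-weighted mean: (1/4.7·-4.7 + 12/5.4·3.16) / (1/4.7 + 12/5.4) = 2.473.
A Normal posterior is symmetric, so mode = mean.
This is the posterior mode — the MAP estimate.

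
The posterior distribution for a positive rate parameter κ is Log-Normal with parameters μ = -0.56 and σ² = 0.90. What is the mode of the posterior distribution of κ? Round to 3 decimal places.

0.232

Mode = exp(μ − σ²) = exp(-1.46) = 0.232.
Mean = exp(μ + σ²/2) = exp(-0.110) = 0.896.
This is the posterior mode — the MAP estimate.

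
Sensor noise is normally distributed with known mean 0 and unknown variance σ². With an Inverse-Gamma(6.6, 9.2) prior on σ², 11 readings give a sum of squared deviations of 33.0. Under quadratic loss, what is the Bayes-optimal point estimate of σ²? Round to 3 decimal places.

Posterior: Inverse-Gamma(shape = 6.6+11/2 = 12.1, scale = 9.2+33.0/2 = 25.7).
Mode = β/(α+1) = 25.7/13.1 = 1.962.
Mean = β/(α−1) = 25.7/11.1 = 2.315.
Quadratic loss ⇒ the optimal estimator is the posterior mean.

2.315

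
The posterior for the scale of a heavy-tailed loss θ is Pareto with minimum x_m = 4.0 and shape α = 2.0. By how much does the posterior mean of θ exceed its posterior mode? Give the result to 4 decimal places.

4.0000

The Pareto density is strictly decreasing on [x_m, ∞), so the mode is x_m = 4.0000.
Mean = α·x_m/(α−1) = 2.0·4.0/1.0 = 8.0000.
Difference = 8.0000 − 4.0000 = 4.0000.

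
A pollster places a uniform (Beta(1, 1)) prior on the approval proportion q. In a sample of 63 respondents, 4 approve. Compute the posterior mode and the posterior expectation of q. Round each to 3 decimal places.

Posterior: Beta(1+4, 1+59) = Beta(5, 60).
Mode = (5−1)/(5+60−2) = 4/63 = 0.063.
Mean = 5/(5+60) = 5/65 = 0.077.
Right-skewed posterior ⇒ mode < mean.

MAP = 0.063, posterior mean = 0.077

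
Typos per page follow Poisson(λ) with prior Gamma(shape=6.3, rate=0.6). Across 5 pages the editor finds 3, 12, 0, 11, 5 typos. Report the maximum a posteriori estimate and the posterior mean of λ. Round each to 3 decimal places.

Σ counts = 31. Posterior: Gamma(shape = 6.3+31 = 37.3, rate = 0.6+5 = 5.6).
Mode = (α−1)/β = 36.3/5.6 = 6.482.
Mean = α/β = 37.3/5.6 = 6.661.

MAP = 6.482; posterior mean = 6.661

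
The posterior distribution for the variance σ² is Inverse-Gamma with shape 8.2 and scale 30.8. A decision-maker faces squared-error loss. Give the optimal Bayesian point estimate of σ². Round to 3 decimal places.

4.278

Mode = β/(α+1) = 30.8/9.2 = 3.348.
Mean = β/(α−1) = 30.8/7.2 = 4.278.
Squared-error loss ⇒ the optimal estimator is the posterior mean.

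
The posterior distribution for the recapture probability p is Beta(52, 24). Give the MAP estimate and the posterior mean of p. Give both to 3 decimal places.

MAP = 0.689, posterior mean = 0.684

Mode = (52−1)/(52+24−2) = 51/74 = 0.689.
Mean = 52/(52+24) = 52/76 = 0.684.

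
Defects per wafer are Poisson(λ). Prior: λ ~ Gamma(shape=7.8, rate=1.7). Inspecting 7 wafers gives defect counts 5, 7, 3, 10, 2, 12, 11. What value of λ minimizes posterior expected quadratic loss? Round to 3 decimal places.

Σ counts = 50. Posterior: Gamma(shape = 7.8+50 = 57.8, rate = 1.7+7 = 8.7).
Mode = (α−1)/β = 56.8/8.7 = 6.529.
Mean = α/β = 57.8/8.7 = 6.644.
Quadratic loss ⇒ the optimal estimator is the posterior mean.

6.644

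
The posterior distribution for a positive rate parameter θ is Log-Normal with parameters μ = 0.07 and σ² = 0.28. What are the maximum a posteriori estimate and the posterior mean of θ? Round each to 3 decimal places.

Mode = exp(μ − σ²) = exp(-0.21) = 0.811.
Mean = exp(μ + σ²/2) = exp(0.210) = 1.234.
Right-skewed posterior ⇒ mode < mean.

MAP: 0.811. Posterior mean: 1.234.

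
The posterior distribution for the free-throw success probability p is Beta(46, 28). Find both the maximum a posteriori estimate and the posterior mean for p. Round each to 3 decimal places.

MAP = 0.625; posterior mean = 0.622

Mode = (46−1)/(46+28−2) = 45/72 = 0.625.
Mean = 46/(46+28) = 46/74 = 0.622.
Mode > mean: the posterior has a left tail.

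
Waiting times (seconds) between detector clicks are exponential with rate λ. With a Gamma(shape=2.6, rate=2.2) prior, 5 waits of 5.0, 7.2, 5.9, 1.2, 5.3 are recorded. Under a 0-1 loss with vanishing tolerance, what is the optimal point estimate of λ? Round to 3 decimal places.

Σ times = 24.6. Posterior: Gamma(shape = 2.6+5 = 7.6, rate = 2.2+24.6 = 26.8).
Mode = (α−1)/β = 6.6/26.8 = 0.246.
Mean = α/β = 7.6/26.8 = 0.284.
This is the posterior mode — the MAP estimate.

0.246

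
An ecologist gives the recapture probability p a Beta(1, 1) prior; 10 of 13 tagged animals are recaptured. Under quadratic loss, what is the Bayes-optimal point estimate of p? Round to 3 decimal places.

Posterior: Beta(1+10, 1+3) = Beta(11, 4).
Mode = (11−1)/(11+4−2) = 10/13 = 0.769.
With a flat prior the MAP equals the MLE, 10/13.
Mean = 11/(11+4) = 11/15 = 0.733.
Quadratic loss ⇒ the optimal estimator is the posterior mean.

0.733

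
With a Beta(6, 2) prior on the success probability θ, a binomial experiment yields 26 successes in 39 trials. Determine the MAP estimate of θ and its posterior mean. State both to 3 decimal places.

MAP = 0.689, posterior mean = 0.681

Posterior: Beta(6+26, 2+13) = Beta(32, 15).
Mode = (32−1)/(32+15−2) = 31/45 = 0.689.
Mean = 32/(32+15) = 32/47 = 0.681.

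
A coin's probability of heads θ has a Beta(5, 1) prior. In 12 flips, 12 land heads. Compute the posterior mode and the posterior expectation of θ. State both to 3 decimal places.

θ_MAP = 1.000, E[θ|data] = 0.944

Posterior: Beta(5+12, 1+0) = Beta(17, 1).
Since β = 1 ≤ 1 and α > 1, the Beta density is monotone increasing on [0,1]; the mode is at 1.
Mean = 17/(17+1) = 0.944.
Left-skewed posterior ⇒ mean < mode.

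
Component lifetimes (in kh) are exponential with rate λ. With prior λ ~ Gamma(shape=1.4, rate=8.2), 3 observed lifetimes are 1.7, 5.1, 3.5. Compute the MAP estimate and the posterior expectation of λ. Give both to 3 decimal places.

Σ times = 10.3. Posterior: Gamma(shape = 1.4+3 = 4.4, rate = 8.2+10.3 = 18.5).
Mode = (α−1)/β = 3.4/18.5 = 0.184.
Mean = α/β = 4.4/18.5 = 0.238.
The posterior is right-skewed, so the mean exceeds the mode.

MAP = 0.184, posterior mean = 0.238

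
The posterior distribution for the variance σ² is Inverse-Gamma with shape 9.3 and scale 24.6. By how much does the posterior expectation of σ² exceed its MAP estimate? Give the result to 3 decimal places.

Mode = β/(α+1) = 24.6/10.3 = 2.388.
Mean = β/(α−1) = 24.6/8.3 = 2.964.
Difference = 2.964 − 2.388 = 0.576.

0.576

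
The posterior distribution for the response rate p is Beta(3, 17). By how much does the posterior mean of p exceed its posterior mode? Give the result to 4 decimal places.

Mode = (3−1)/(3+17−2) = 2/18 = 0.1111.
Mean = 3/(3+17) = 3/20 = 0.1500.
Difference = 0.1500 − 0.1111 = 0.0389.
The mean is pulled above the mode by the posterior's right skew.

0.0389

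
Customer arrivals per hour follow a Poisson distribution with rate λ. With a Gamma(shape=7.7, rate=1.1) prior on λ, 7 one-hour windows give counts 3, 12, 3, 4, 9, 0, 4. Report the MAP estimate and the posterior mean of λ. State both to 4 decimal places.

Σ counts = 35. Posterior: Gamma(shape = 7.7+35 = 42.7, rate = 1.1+7 = 8.1).
Mode = (α−1)/β = 41.7/8.1 = 5.1481.
Mean = α/β = 42.7/8.1 = 5.2716.
Right-skewed posterior ⇒ mode < mean.

MAP = 5.1481, posterior mean = 5.2716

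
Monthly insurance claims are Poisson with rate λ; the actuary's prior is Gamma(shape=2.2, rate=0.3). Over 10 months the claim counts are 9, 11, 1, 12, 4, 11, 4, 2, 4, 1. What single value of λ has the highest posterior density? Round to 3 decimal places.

Σ counts = 59. Posterior: Gamma(shape = 2.2+59 = 61.2, rate = 0.3+10 = 10.3).
Mode = (α−1)/β = 60.2/10.3 = 5.845.
Mean = α/β = 61.2/10.3 = 5.942.
This is the posterior mode — the MAP estimate.

5.845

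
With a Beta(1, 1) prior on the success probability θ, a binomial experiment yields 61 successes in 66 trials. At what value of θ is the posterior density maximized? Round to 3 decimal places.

Posterior: Beta(1+61, 1+5) = Beta(62, 6).
Mode = (62−1)/(62+6−2) = 61/66 = 0.924.
Mean = 62/(62+6) = 62/68 = 0.912.
This is the posterior mode — the MAP estimate.

0.924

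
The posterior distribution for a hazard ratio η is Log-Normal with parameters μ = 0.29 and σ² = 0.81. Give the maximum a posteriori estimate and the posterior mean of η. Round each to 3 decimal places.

Mode = exp(μ − σ²) = exp(-0.52) = 0.595.
Mean = exp(μ + σ²/2) = exp(0.695) = 2.004.
Mean > mode: the posterior has a right tail.

MAP = 0.595; posterior mean = 2.004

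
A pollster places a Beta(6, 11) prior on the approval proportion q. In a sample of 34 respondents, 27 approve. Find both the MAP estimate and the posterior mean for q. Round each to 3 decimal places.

q_MAP = 0.653, E[q|data] = 0.647

Posterior: Beta(6+27, 11+7) = Beta(33, 18).
Mode = (33−1)/(33+18−2) = 32/49 = 0.653.
Mean = 33/(33+18) = 33/51 = 0.647.
The mean is pulled below the mode by the posterior's left skew.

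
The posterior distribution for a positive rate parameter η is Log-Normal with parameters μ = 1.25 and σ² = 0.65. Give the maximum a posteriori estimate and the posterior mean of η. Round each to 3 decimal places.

η_MAP = 1.822, E[η|data] = 4.831

Mode = exp(μ − σ²) = exp(0.60) = 1.822.
Mean = exp(μ + σ²/2) = exp(1.575) = 4.831.
Right-skewed posterior ⇒ mode < mean.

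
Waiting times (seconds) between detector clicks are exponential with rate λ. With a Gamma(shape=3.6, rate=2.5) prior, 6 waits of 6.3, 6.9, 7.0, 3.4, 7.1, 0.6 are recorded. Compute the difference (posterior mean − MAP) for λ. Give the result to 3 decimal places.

0.030

Σ times = 31.3. Posterior: Gamma(shape = 3.6+6 = 9.6, rate = 2.5+31.3 = 33.8).
Mode = (α−1)/β = 8.6/33.8 = 0.254.
Mean = α/β = 9.6/33.8 = 0.284.
Difference = 0.284 − 0.254 = 0.030.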